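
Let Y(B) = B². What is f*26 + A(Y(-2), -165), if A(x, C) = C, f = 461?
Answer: 11821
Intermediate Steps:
f*26 + A(Y(-2), -165) = 461*26 - 165 = 11986 - 165 = 11821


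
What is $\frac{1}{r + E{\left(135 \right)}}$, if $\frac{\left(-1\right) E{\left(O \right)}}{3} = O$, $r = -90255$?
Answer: $- \frac{1}{90660} \approx -1.103 \cdot 10^{-5}$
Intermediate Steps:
$E{\left(O \right)} = - 3 O$
$\frac{1}{r + E{\left(135 \right)}} = \frac{1}{-90255 - 405} = \frac{1}{-90660} = - \frac{1}{90660}$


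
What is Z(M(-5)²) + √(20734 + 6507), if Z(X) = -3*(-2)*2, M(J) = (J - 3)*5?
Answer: 12 + √27241 ≈ 177.05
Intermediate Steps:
M(J) = -15 + 5*J (M(J) = (-3 + J)*5 = -15 + 5*J)
Z(X) = 12 (Z(X) = 6*2 = 12)
Z(M(-5)²) + √(20734 + 6507) = 12 + √(20734 + 6507) = 12 + √27241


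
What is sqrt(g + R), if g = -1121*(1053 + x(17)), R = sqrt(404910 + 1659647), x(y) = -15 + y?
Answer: sqrt(-1182655 + sqrt(2064557)) ≈ 1086.8*I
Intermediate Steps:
R = sqrt(2064557) ≈ 1436.9
g = -1182655 (g = -1121*(1053 + (-15 + 17)) = -1121*(1053 + 2) = -1121*1055 = -1182655)
sqrt(g + R) = sqrt(-1182655 + sqrt(2064557))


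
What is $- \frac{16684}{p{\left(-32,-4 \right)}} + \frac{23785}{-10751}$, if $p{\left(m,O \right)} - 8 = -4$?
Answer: $- \frac{44866206}{10751} \approx -4173.2$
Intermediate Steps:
$p{\left(m,O \right)} = 4$ ($p{\left(m,O \right)} = 8 - 4 = 4$)
$- \frac{16684}{p{\left(-32,-4 \right)}} + \frac{23785}{-10751} = - \frac{16684}{4} + \frac{23785}{-10751} = \left(-16684\right) \frac{1}{4} + 23785 \left(- \frac{1}{10751}\right) = -4171 - \frac{23785}{10751} = - \frac{44866206}{10751}$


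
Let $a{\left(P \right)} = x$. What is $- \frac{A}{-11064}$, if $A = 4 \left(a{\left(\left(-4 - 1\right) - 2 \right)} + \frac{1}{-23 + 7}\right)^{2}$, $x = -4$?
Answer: $\frac{4225}{708096} \approx 0.0059667$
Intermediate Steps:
$a{\left(P \right)} = -4$
$A = \frac{4225}{64}$ ($A = 4 \left(-4 + \frac{1}{-23 + 7}\right)^{2} = 4 \left(-4 + \frac{1}{-16}\right)^{2} = 4 \left(-4 - \frac{1}{16}\right)^{2} = 4 \left(- \frac{65}{16}\right)^{2} = 4 \cdot \frac{4225}{256} = \frac{4225}{64} \approx 66.016$)
$- \frac{A}{-11064} = - \frac{4225}{64 \left(-11064\right)} = - \frac{4225 \left(-1\right)}{64 \cdot 11064} = \left(-1\right) \left(- \frac{4225}{708096}\right) = \frac{4225}{708096}$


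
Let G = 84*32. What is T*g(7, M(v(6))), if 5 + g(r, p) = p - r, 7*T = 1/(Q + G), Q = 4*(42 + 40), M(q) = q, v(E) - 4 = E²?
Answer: 1/754 ≈ 0.0013263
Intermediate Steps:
v(E) = 4 + E²
Q = 328 (Q = 4*82 = 328)
G = 2688
T = 1/21112 (T = 1/(7*(328 + 2688)) = (⅐)/3016 = (⅐)*(1/3016) = 1/21112 ≈ 4.7366e-5)
g(r, p) = -5 + p - r (g(r, p) = -5 + (p - r) = -5 + p - r)
T*g(7, M(v(6))) = (-5 + (4 + 6²) - 1*7)/21112 = (-5 + (4 + 36) - 7)/21112 = (-5 + 40 - 7)/21112 = (1/21112)*28 = 1/754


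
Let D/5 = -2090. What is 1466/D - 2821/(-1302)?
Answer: 63527/31350 ≈ 2.0264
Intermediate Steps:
D = -10450 (D = 5*(-2090) = -10450)
1466/D - 2821/(-1302) = 1466/(-10450) - 2821/(-1302) = 1466*(-1/10450) - 2821*(-1/1302) = -733/5225 + 13/6 = 63527/31350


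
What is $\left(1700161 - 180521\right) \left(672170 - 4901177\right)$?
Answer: $-6426568197480$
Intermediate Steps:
$\left(1700161 - 180521\right) \left(672170 - 4901177\right) = 1519640 \left(-4229007\right) = -6426568197480$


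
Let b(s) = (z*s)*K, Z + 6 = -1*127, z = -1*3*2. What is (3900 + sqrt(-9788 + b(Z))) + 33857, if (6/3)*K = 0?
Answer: 37757 + 2*I*sqrt(2447) ≈ 37757.0 + 98.934*I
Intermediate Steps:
K = 0 (K = (1/2)*0 = 0)
z = -6 (z = -3*2 = -6)
Z = -133 (Z = -6 - 1*127 = -6 - 127 = -133)
b(s) = 0 (b(s) = -6*s*0 = 0)
(3900 + sqrt(-9788 + b(Z))) + 33857 = (3900 + sqrt(-9788 + 0)) + 33857 = (3900 + sqrt(-9788)) + 33857 = (3900 + 2*I*sqrt(2447)) + 33857 = 37757 + 2*I*sqrt(2447)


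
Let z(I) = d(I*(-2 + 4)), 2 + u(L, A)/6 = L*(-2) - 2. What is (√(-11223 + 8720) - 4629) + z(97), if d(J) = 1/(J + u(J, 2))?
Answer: -9989383/2158 + I*√2503 ≈ -4629.0 + 50.03*I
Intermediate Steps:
u(L, A) = -24 - 12*L (u(L, A) = -12 + 6*(L*(-2) - 2) = -12 + 6*(-2*L - 2) = -12 + 6*(-2 - 2*L) = -12 + (-12 - 12*L) = -24 - 12*L)
d(J) = 1/(-24 - 11*J) (d(J) = 1/(J + (-24 - 12*J)) = 1/(-24 - 11*J))
z(I) = -1/(24 + 22*I) (z(I) = -1/(24 + 11*(I*(-2 + 4))) = -1/(24 + 11*(I*2)) = -1/(24 + 11*(2*I)) = -1/(24 + 22*I))
(√(-11223 + 8720) - 4629) + z(97) = (√(-11223 + 8720) - 4629) - 1/(24 + 22*97) = (√(-2503) - 4629) - 1/(24 + 2134) = (I*√2503 - 4629) - 1/2158 = (-4629 + I*√2503) - 1*1/2158 = (-4629 + I*√2503) - 1/2158 = -9989383/2158 + I*√2503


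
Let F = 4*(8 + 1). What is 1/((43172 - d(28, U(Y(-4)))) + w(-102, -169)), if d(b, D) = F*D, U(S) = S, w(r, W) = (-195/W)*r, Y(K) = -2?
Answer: 13/560642 ≈ 2.3188e-5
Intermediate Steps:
w(r, W) = -195*r/W
F = 36 (F = 4*9 = 36)
d(b, D) = 36*D
1/((43172 - d(28, U(Y(-4)))) + w(-102, -169)) = 1/((43172 - 36*(-2)) - 195*(-102)/(-169)) = 1/((43172 - 1*(-72)) - 195*(-102)*(-1/169)) = 1/((43172 + 72) - 1530/13) = 1/(43244 - 1530/13) = 1/(560642/13) = 13/560642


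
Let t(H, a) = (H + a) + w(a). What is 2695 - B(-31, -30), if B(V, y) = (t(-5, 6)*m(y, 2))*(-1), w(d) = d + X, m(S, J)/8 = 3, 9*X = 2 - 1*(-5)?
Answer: 8645/3 ≈ 2881.7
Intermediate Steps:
X = 7/9 (X = (2 - 1*(-5))/9 = (2 + 5)/9 = (1/9)*7 = 7/9 ≈ 0.77778)
m(S, J) = 24 (m(S, J) = 8*3 = 24)
w(d) = 7/9 + d (w(d) = d + 7/9 = 7/9 + d)
t(H, a) = 7/9 + H + 2*a (t(H, a) = (H + a) + (7/9 + a) = 7/9 + H + 2*a)
B(V, y) = -560/3 (B(V, y) = ((7/9 - 5 + 2*6)*24)*(-1) = ((7/9 - 5 + 12)*24)*(-1) = ((70/9)*24)*(-1) = (560/3)*(-1) = -560/3)
2695 - B(-31, -30) = 2695 - 1*(-560/3) = 2695 + 560/3 = 8645/3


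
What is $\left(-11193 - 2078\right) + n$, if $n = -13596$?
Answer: $-26867$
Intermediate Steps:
$\left(-11193 - 2078\right) + n = \left(-11193 - 2078\right) - 13596 = -13271 - 13596 = -26867$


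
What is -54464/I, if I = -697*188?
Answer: 13616/32759 ≈ 0.41564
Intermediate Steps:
I = -131036
-54464/I = -54464/(-131036) = -54464*(-1/131036) = 13616/32759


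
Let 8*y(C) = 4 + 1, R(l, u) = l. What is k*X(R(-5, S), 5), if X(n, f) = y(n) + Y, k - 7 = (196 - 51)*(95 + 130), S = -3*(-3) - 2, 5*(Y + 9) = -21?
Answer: -2051737/5 ≈ -4.1035e+5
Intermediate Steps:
Y = -66/5 (Y = -9 + (⅕)*(-21) = -9 - 21/5 = -66/5 ≈ -13.200)
S = 7 (S = 9 - 2 = 7)
y(C) = 5/8 (y(C) = (4 + 1)/8 = (⅛)*5 = 5/8)
k = 32632 (k = 7 + (196 - 51)*(95 + 130) = 7 + 145*225 = 7 + 32625 = 32632)
X(n, f) = -503/40 (X(n, f) = 5/8 - 66/5 = -503/40)
k*X(R(-5, S), 5) = 32632*(-503/40) = -2051737/5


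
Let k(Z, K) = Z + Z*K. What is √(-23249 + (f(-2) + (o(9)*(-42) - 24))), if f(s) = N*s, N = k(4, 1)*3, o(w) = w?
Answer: I*√23699 ≈ 153.94*I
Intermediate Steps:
k(Z, K) = Z + K*Z
N = 24 (N = (4*(1 + 1))*3 = (4*2)*3 = 8*3 = 24)
f(s) = 24*s
√(-23249 + (f(-2) + (o(9)*(-42) - 24))) = √(-23249 + (24*(-2) + (9*(-42) - 24))) = √(-23249 + (-48 + (-378 - 24))) = √(-23249 + (-48 - 402)) = √(-23249 - 450) = √(-23699) = I*√23699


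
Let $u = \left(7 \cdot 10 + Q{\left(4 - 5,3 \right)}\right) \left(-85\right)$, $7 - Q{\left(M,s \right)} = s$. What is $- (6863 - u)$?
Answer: $-13153$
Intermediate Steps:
$Q{\left(M,s \right)} = 7 - s$
$u = -6290$ ($u = \left(7 \cdot 10 + \left(7 - 3\right)\right) \left(-85\right) = \left(70 + \left(7 - 3\right)\right) \left(-85\right) = \left(70 + 4\right) \left(-85\right) = 74 \left(-85\right) = -6290$)
$- (6863 - u) = - (6863 - -6290) = - (6863 + 6290) = \left(-1\right) 13153 = -13153$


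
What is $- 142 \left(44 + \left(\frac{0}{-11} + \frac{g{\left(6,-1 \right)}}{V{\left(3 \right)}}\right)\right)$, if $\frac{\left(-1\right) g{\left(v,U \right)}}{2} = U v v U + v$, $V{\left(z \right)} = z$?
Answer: $-2272$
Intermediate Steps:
$g{\left(v,U \right)} = - 2 v - 2 U^{2} v^{2}$ ($g{\left(v,U \right)} = - 2 \left(U v v U + v\right) = - 2 \left(U v^{2} U + v\right) = - 2 \left(U^{2} v^{2} + v\right) = - 2 \left(v + U^{2} v^{2}\right) = - 2 v - 2 U^{2} v^{2}$)
$- 142 \left(44 + \left(\frac{0}{-11} + \frac{g{\left(6,-1 \right)}}{V{\left(3 \right)}}\right)\right) = - 142 \left(44 + \left(\frac{0}{-11} + \frac{\left(-2\right) 6 \left(1 + 6 \left(-1\right)^{2}\right)}{3}\right)\right) = - 142 \left(44 + \left(0 \left(- \frac{1}{11}\right) + \left(-2\right) 6 \left(1 + 6 \cdot 1\right) \frac{1}{3}\right)\right) = - 142 \left(44 + \left(0 + \left(-2\right) 6 \left(1 + 6\right) \frac{1}{3}\right)\right) = - 142 \left(44 + \left(0 + \left(-2\right) 6 \cdot 7 \cdot \frac{1}{3}\right)\right) = - 142 \left(44 + \left(0 - 28\right)\right) = - 142 \left(44 - 28\right) = \left(-142\right) 16 = -2272$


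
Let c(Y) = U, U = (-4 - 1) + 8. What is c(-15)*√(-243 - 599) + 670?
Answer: 670 + 3*I*√842 ≈ 670.0 + 87.052*I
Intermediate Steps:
U = 3 (U = -5 + 8 = 3)
c(Y) = 3
c(-15)*√(-243 - 599) + 670 = 3*√(-243 - 599) + 670 = 3*√(-842) + 670 = 3*(I*√842) + 670 = 3*I*√842 + 670 = 670 + 3*I*√842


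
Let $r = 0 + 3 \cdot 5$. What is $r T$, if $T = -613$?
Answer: $-9195$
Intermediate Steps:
$r = 15$ ($r = 0 + 15 = 15$)
$r T = 15 \left(-613\right) = -9195$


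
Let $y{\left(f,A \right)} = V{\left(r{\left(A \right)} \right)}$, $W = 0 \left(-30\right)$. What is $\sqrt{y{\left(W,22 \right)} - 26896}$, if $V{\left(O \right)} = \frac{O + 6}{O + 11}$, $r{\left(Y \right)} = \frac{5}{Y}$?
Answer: $\frac{35 i \sqrt{1339481}}{247} \approx 164.0 i$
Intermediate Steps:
$W = 0$
$V{\left(O \right)} = \frac{6 + O}{11 + O}$
$y{\left(f,A \right)} = \frac{6 + \frac{5}{A}}{11 + \frac{5}{A}}$
$\sqrt{y{\left(W,22 \right)} - 26896} = \sqrt{\frac{5 + 6 \cdot 22}{5 + 11 \cdot 22} - 26896} = \sqrt{\frac{5 + 132}{5 + 242} - 26896} = \sqrt{\frac{1}{247} \cdot 137 - 26896} = \sqrt{\frac{137}{247} - 26896} = \sqrt{- \frac{6643175}{247}} = \frac{35 i \sqrt{1339481}}{247}$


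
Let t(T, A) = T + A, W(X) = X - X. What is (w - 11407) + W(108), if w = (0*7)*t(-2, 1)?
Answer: -11407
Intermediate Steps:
W(X) = 0
t(T, A) = A + T
w = 0 (w = (0*7)*(1 - 2) = 0*(-1) = 0)
(w - 11407) + W(108) = (0 - 11407) + 0 = -11407 + 0 = -11407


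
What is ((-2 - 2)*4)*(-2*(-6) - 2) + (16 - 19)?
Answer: -163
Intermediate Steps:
((-2 - 2)*4)*(-2*(-6) - 2) + (16 - 19) = (-4*4)*(12 - 2) - 3 = -16*10 - 3 = -160 - 3 = -163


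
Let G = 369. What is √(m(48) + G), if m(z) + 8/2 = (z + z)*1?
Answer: √461 ≈ 21.471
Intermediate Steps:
m(z) = -4 + 2*z (m(z) = -4 + (z + z)*1 = -4 + (2*z)*1 = -4 + 2*z)
√(m(48) + G) = √((-4 + 2*48) + 369) = √((-4 + 96) + 369) = √(92 + 369) = √461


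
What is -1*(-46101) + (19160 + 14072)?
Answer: 79333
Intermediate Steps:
-1*(-46101) + (19160 + 14072) = 46101 + 33232 = 79333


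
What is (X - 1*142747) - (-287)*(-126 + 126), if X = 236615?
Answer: 93868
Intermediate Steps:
(X - 1*142747) - (-287)*(-126 + 126) = (236615 - 1*142747) - (-287)*(-126 + 126) = (236615 - 142747) - (-287)*0 = 93868 - 1*0 = 93868 + 0 = 93868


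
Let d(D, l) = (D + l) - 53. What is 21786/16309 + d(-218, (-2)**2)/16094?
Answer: 346269381/262477046 ≈ 1.3192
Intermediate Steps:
d(D, l) = -53 + D + l
21786/16309 + d(-218, (-2)**2)/16094 = 21786/16309 + (-53 - 218 + (-2)**2)/16094 = 21786*(1/16309) + (-53 - 218 + 4)*(1/16094) = 21786/16309 - 267*1/16094 = 21786/16309 - 267/16094 = 346269381/262477046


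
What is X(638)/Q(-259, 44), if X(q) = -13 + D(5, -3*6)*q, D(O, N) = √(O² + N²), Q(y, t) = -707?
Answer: 13/707 - 638*√349/707 ≈ -16.840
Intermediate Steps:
D(O, N) = √(N² + O²)
X(q) = -13 + q*√349 (X(q) = -13 + √((-3*6)² + 5²)*q = -13 + √((-18)² + 25)*q = -13 + √(324 + 25)*q = -13 + √349*q = -13 + q*√349)
X(638)/Q(-259, 44) = (-13 + 638*√349)/(-707) = (-13 + 638*√349)*(-1/707) = 13/707 - 638*√349/707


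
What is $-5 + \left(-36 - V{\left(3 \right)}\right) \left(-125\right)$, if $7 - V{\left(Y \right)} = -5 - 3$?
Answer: $6370$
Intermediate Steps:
$V{\left(Y \right)} = 15$ ($V{\left(Y \right)} = 7 - \left(-5 - 3\right) = 7 - -8 = 7 + 8 = 15$)
$-5 + \left(-36 - V{\left(3 \right)}\right) \left(-125\right) = -5 + \left(-36 - 15\right) \left(-125\right) = -5 - -6375 = -5 + 6375 = 6370$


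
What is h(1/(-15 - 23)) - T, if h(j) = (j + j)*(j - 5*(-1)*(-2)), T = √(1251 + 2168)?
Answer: 381/722 - √3419 ≈ -57.945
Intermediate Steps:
T = √3419 ≈ 58.472
h(j) = 2*j*(-10 + j) (h(j) = (2*j)*(j + 5*(-2)) = (2*j)*(j - 10) = (2*j)*(-10 + j) = 2*j*(-10 + j))
h(1/(-15 - 23)) - T = 2*(-10 + 1/(-15 - 23))/(-15 - 23) - √3419 = 2*(-10 + 1/(-38))/(-38) - √3419 = 2*(-1/38)*(-10 - 1/38) - √3419 = 2*(-1/38)*(-381/38) - √3419 = 381/722 - √3419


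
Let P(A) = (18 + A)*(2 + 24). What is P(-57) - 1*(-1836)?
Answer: 822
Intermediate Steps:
P(A) = 468 + 26*A (P(A) = (18 + A)*26 = 468 + 26*A)
P(-57) - 1*(-1836) = (468 + 26*(-57)) - 1*(-1836) = (468 - 1482) + 1836 = -1014 + 1836 = 822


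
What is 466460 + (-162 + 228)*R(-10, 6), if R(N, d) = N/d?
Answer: 466350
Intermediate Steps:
466460 + (-162 + 228)*R(-10, 6) = 466460 + (-162 + 228)*(-10/6) = 466460 + 66*(-10*⅙) = 466460 + 66*(-5/3) = 466460 - 110 = 466350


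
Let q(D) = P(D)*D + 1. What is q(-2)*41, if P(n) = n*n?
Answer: -287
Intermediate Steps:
P(n) = n**2
q(D) = 1 + D**3 (q(D) = D**2*D + 1 = D**3 + 1 = 1 + D**3)
q(-2)*41 = (1 + (-2)**3)*41 = (1 - 8)*41 = -7*41 = -287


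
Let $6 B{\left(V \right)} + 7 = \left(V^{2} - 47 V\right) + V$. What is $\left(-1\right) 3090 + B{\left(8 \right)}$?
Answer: $- \frac{18851}{6} \approx -3141.8$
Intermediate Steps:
$B{\left(V \right)} = - \frac{7}{6} - \frac{23 V}{3} + \frac{V^{2}}{6}$ ($B{\left(V \right)} = - \frac{7}{6} + \frac{\left(V^{2} - 47 V\right) + V}{6} = - \frac{7}{6} + \frac{V^{2} - 46 V}{6} = - \frac{7}{6} + \left(- \frac{23 V}{3} + \frac{V^{2}}{6}\right) = - \frac{7}{6} - \frac{23 V}{3} + \frac{V^{2}}{6}$)
$\left(-1\right) 3090 + B{\left(8 \right)} = \left(-1\right) 3090 - \left(\frac{125}{2} - \frac{32}{3}\right) = -3090 - \frac{311}{6} = - \frac{18851}{6}$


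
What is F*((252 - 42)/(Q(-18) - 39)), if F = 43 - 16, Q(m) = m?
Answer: -1890/19 ≈ -99.474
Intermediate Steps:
F = 27
F*((252 - 42)/(Q(-18) - 39)) = 27*((252 - 42)/(-18 - 39)) = 27*(210/(-57)) = 27*(210*(-1/57)) = 27*(-70/19) = -1890/19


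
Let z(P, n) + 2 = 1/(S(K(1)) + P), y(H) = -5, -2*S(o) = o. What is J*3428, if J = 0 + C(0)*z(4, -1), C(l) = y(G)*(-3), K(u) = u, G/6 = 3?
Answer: -617040/7 ≈ -88149.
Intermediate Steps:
G = 18 (G = 6*3 = 18)
S(o) = -o/2
C(l) = 15 (C(l) = -5*(-3) = 15)
z(P, n) = -2 + 1/(-1/2 + P) (z(P, n) = -2 + 1/(-1/2*1 + P) = -2 + 1/(-1/2 + P))
J = -180/7 (J = 0 + 15*(4*(1 - 1*4)/(-1 + 2*4)) = 0 + 15*(4*(1 - 4)/(-1 + 8)) = 0 + 15*(4*(-3)/7) = 0 + 15*(4*(1/7)*(-3)) = 0 + 15*(-12/7) = 0 - 180/7 = -180/7 ≈ -25.714)
J*3428 = -180/7*3428 = -617040/7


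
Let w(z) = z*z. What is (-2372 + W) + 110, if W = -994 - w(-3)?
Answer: -3265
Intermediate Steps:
w(z) = z²
W = -1003 (W = -994 - 1*(-3)² = -994 - 1*9 = -994 - 9 = -1003)
(-2372 + W) + 110 = (-2372 - 1003) + 110 = -3375 + 110 = -3265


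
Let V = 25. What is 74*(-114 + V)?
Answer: -6586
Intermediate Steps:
74*(-114 + V) = 74*(-114 + 25) = 74*(-89) = -6586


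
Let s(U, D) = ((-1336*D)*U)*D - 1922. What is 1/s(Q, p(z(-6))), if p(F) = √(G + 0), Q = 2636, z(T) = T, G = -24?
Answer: 1/84518782 ≈ 1.1832e-8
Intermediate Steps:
p(F) = 2*I*√6 (p(F) = √(-24 + 0) = √(-24) = 2*I*√6)
s(U, D) = -1922 - 1336*U*D² (s(U, D) = (-1336*D*U)*D - 1922 = -1336*U*D² - 1922 = -1922 - 1336*U*D²)
1/s(Q, p(z(-6))) = 1/(-1922 - 1336*2636*(2*I*√6)²) = 1/(-1922 - 1336*2636*(-24)) = 1/(-1922 + 84520704) = 1/84518782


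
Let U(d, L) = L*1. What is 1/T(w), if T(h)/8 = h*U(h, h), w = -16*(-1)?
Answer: 1/2048 ≈ 0.00048828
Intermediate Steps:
U(d, L) = L
w = 16
T(h) = 8*h² (T(h) = 8*(h*h) = 8*h²)
1/T(w) = 1/(8*16²) = 1/(8*256) = 1/2048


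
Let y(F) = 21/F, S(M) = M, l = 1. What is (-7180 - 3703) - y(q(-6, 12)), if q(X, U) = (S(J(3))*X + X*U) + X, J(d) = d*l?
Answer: -348249/32 ≈ -10883.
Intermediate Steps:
J(d) = d (J(d) = d*1 = d)
q(X, U) = 4*X + U*X (q(X, U) = (3*X + X*U) + X = (3*X + U*X) + X = 4*X + U*X)
(-7180 - 3703) - y(q(-6, 12)) = (-7180 - 3703) - 21/((-6*(4 + 12))) = -10883 - 21/((-6*16)) = -10883 - 21/(-96) = -10883 - 21*(-1)/96 = -10883 - 1*(-7/32) = -10883 + 7/32 = -348249/32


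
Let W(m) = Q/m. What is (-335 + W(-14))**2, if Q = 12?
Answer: 5527201/49 ≈ 1.1280e+5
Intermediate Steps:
W(m) = 12/m
(-335 + W(-14))**2 = (-335 + 12/(-14))**2 = (-335 + 12*(-1/14))**2 = (-335 - 6/7)**2 = (-2351/7)**2 = 5527201/49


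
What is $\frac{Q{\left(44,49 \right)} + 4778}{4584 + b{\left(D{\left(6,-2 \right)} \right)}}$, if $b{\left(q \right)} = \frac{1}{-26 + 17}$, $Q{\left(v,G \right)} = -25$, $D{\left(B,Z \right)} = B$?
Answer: $\frac{42777}{41255} \approx 1.0369$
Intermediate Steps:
$b{\left(q \right)} = - \frac{1}{9}$ ($b{\left(q \right)} = \frac{1}{-9} = - \frac{1}{9}$)
$\frac{Q{\left(44,49 \right)} + 4778}{4584 + b{\left(D{\left(6,-2 \right)} \right)}} = \frac{-25 + 4778}{4584 - \frac{1}{9}} = \frac{4753}{\frac{41255}{9}} = 4753 \cdot \frac{9}{41255} = \frac{42777}{41255}$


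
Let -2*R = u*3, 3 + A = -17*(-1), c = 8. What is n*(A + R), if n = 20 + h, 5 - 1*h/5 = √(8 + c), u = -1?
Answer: 775/2 ≈ 387.50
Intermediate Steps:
h = 5 (h = 25 - 5*√(8 + 8) = 25 - 5*√16 = 25 - 5*4 = 25 - 20 = 5)
A = 14 (A = -3 - 17*(-1) = -3 + 17 = 14)
R = 3/2 (R = -(-1)*3/2 = -½*(-3) = 3/2 ≈ 1.5000)
n = 25 (n = 20 + 5 = 25)
n*(A + R) = 25*(14 + 3/2) = 25*(31/2) = 775/2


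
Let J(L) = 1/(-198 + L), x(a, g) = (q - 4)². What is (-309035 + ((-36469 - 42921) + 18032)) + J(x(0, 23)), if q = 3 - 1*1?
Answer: -71856243/194 ≈ -3.7039e+5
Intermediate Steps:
q = 2 (q = 3 - 1 = 2)
x(a, g) = 4 (x(a, g) = (2 - 4)² = (-2)² = 4)
(-309035 + ((-36469 - 42921) + 18032)) + J(x(0, 23)) = (-309035 + ((-36469 - 42921) + 18032)) + 1/(-198 + 4) = (-309035 + (-79390 + 18032)) + 1/(-194) = (-309035 - 61358) - 1/194 = -370393 - 1/194 = -71856243/194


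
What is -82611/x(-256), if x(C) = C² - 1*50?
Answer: -603/478 ≈ -1.2615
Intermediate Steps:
x(C) = -50 + C² (x(C) = C² - 50 = -50 + C²)
-82611/x(-256) = -82611/(-50 + (-256)²) = -82611/(-50 + 65536) = -82611/65486 = -82611*1/65486 = -603/478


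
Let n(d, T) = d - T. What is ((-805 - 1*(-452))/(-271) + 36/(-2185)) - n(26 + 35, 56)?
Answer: -2199126/592135 ≈ -3.7139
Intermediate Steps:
((-805 - 1*(-452))/(-271) + 36/(-2185)) - n(26 + 35, 56) = ((-805 - 1*(-452))/(-271) + 36/(-2185)) - ((26 + 35) - 1*56) = ((-805 + 452)*(-1/271) + 36*(-1/2185)) - (61 - 56) = (-353*(-1/271) - 36/2185) - 1*5 = (353/271 - 36/2185) - 5 = 761549/592135 - 5 = -2199126/592135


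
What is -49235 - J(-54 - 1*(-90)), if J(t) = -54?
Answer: -49181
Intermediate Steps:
-49235 - J(-54 - 1*(-90)) = -49235 - 1*(-54) = -49235 + 54 = -49181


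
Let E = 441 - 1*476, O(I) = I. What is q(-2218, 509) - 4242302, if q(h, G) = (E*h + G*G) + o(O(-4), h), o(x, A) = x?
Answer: -3905595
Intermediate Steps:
E = -35 (E = 441 - 476 = -35)
q(h, G) = -4 + G**2 - 35*h (q(h, G) = (-35*h + G*G) - 4 = (-35*h + G**2) - 4 = (G**2 - 35*h) - 4 = -4 + G**2 - 35*h)
q(-2218, 509) - 4242302 = (-4 + 509**2 - 35*(-2218)) - 4242302 = (-4 + 259081 + 77630) - 4242302 = 336707 - 4242302 = -3905595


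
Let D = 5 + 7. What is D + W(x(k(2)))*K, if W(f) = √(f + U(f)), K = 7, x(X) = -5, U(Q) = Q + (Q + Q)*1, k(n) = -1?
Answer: 12 + 14*I*√5 ≈ 12.0 + 31.305*I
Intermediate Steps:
U(Q) = 3*Q (U(Q) = Q + (2*Q)*1 = Q + 2*Q = 3*Q)
W(f) = 2*√f (W(f) = √(f + 3*f) = √(4*f) = 2*√f)
D = 12
D + W(x(k(2)))*K = 12 + (2*√(-5))*7 = 12 + (2*(I*√5))*7 = 12 + (2*I*√5)*7 = 12 + 14*I*√5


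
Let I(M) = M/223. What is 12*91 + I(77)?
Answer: 243593/223 ≈ 1092.3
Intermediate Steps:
I(M) = M/223 (I(M) = M*(1/223) = M/223)
12*91 + I(77) = 12*91 + (1/223)*77 = 1092 + 77/223 = 243593/223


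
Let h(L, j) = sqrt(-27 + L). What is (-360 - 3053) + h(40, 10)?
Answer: -3413 + sqrt(13) ≈ -3409.4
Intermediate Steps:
(-360 - 3053) + h(40, 10) = (-360 - 3053) + sqrt(-27 + 40) = -3413 + sqrt(13)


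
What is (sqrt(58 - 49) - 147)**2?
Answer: 20736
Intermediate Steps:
(sqrt(58 - 49) - 147)**2 = (sqrt(9) - 147)**2 = (3 - 147)**2 = (-144)**2 = 20736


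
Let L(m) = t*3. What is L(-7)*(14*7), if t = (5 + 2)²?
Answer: 14406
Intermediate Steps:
t = 49 (t = 7² = 49)
L(m) = 147 (L(m) = 49*3 = 147)
L(-7)*(14*7) = 147*(14*7) = 147*98 = 14406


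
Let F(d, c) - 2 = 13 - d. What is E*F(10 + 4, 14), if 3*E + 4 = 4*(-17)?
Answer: -24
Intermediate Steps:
F(d, c) = 15 - d (F(d, c) = 2 + (13 - d) = 15 - d)
E = -24 (E = -4/3 + (4*(-17))/3 = -4/3 + (1/3)*(-68) = -4/3 - 68/3 = -24)
E*F(10 + 4, 14) = -24*(15 - (10 + 4)) = -24*(15 - 1*14) = -24*(15 - 14) = -24*1 = -24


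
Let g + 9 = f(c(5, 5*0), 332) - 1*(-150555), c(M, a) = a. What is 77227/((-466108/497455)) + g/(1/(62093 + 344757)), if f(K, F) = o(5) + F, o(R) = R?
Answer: 28612816176186115/466108 ≈ 6.1387e+10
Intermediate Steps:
f(K, F) = 5 + F
g = 150883 (g = -9 + ((5 + 332) - 1*(-150555)) = -9 + (337 + 150555) = -9 + 150892 = 150883)
77227/((-466108/497455)) + g/(1/(62093 + 344757)) = 77227/((-466108/497455)) + 150883/(1/(62093 + 344757)) = 77227/((-466108*1/497455)) + 150883/(1/406850) = 77227/(-466108/497455) + 150883/(1/406850) = 77227*(-497455/466108) + 150883*406850 = -38416957285/466108 + 61386748550 = 28612816176186115/466108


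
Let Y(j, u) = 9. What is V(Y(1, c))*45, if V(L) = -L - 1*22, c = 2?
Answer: -1395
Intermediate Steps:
V(L) = -22 - L (V(L) = -L - 22 = -22 - L)
V(Y(1, c))*45 = (-22 - 1*9)*45 = (-22 - 9)*45 = -31*45 = -1395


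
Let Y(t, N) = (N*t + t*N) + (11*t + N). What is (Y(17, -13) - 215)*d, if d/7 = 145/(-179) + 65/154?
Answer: 5165685/3938 ≈ 1311.8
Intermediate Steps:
d = -10695/3938 (d = 7*(145/(-179) + 65/154) = 7*(145*(-1/179) + 65*(1/154)) = 7*(-145/179 + 65/154) = 7*(-10695/27566) = -10695/3938 ≈ -2.7158)
Y(t, N) = N + 11*t + 2*N*t (Y(t, N) = (N*t + N*t) + (N + 11*t) = 2*N*t + (N + 11*t) = N + 11*t + 2*N*t)
(Y(17, -13) - 215)*d = ((-13 + 11*17 + 2*(-13)*17) - 215)*(-10695/3938) = ((-13 + 187 - 442) - 215)*(-10695/3938) = (-268 - 215)*(-10695/3938) = -483*(-10695/3938) = 5165685/3938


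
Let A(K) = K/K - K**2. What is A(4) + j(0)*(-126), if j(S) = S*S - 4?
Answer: 489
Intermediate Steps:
A(K) = 1 - K**2
j(S) = -4 + S**2 (j(S) = S**2 - 4 = -4 + S**2)
A(4) + j(0)*(-126) = (1 - 1*4**2) + (-4 + 0**2)*(-126) = (1 - 1*16) + (-4 + 0)*(-126) = (1 - 16) - 4*(-126) = -15 + 504 = 489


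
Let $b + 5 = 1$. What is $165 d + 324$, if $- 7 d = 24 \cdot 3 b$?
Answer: $\frac{49788}{7} \approx 7112.6$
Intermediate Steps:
$b = -4$ ($b = -5 + 1 = -4$)
$d = \frac{288}{7}$ ($d = - \frac{24 \cdot 3 \left(-4\right)}{7} = - \frac{24 \left(-12\right)}{7} = \left(- \frac{1}{7}\right) \left(-288\right) = \frac{288}{7} \approx 41.143$)
$165 d + 324 = 165 \cdot \frac{288}{7} + 324 = \frac{47520}{7} + 324 = \frac{49788}{7}$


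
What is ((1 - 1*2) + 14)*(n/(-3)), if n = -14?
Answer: 182/3 ≈ 60.667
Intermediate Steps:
((1 - 1*2) + 14)*(n/(-3)) = ((1 - 1*2) + 14)*(-14/(-3)) = ((1 - 2) + 14)*(-14*(-⅓)) = (-1 + 14)*(14/3) = 13*(14/3) = 182/3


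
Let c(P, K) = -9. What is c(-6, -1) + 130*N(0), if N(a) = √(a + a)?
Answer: -9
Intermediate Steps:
N(a) = √2*√a (N(a) = √(2*a) = √2*√a)
c(-6, -1) + 130*N(0) = -9 + 130*(√2*√0) = -9 + 130*(√2*0) = -9 + 130*0 = -9 + 0 = -9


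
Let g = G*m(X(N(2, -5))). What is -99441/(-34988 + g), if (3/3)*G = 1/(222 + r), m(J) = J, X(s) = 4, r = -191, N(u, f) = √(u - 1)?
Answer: 3082671/1084624 ≈ 2.8422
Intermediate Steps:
N(u, f) = √(-1 + u)
G = 1/31 (G = 1/(222 - 191) = 1/31 ≈ 0.032258)
g = 4/31 (g = (1/31)*4 = 4/31 ≈ 0.12903)
-99441/(-34988 + g) = -99441/(-34988 + 4/31) = -99441/(-1084624/31) = -99441*(-31/1084624) = 3082671/1084624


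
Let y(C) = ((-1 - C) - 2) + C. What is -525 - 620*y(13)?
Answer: 1335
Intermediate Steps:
y(C) = -3 (y(C) = (-3 - C) + C = -3)
-525 - 620*y(13) = -525 - 620*(-3) = -525 + 1860 = 1335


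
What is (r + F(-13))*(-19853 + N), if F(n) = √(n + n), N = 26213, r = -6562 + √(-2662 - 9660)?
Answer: -41734320 + 6360*I*√26 + 6360*I*√12322 ≈ -4.1734e+7 + 7.3842e+5*I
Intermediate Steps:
r = -6562 + I*√12322 (r = -6562 + √(-12322) = -6562 + I*√12322 ≈ -6562.0 + 111.0*I)
F(n) = √2*√n (F(n) = √(2*n) = √2*√n)
(r + F(-13))*(-19853 + N) = ((-6562 + I*√12322) + √2*√(-13))*(-19853 + 26213) = ((-6562 + I*√12322) + √2*(I*√13))*6360 = ((-6562 + I*√12322) + I*√26)*6360 = (-6562 + I*√26 + I*√12322)*6360 = -41734320 + 6360*I*√26 + 6360*I*√12322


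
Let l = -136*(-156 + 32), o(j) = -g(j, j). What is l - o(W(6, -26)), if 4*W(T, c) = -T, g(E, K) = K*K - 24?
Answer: 67369/4 ≈ 16842.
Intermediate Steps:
g(E, K) = -24 + K² (g(E, K) = K² - 24 = -24 + K²)
W(T, c) = -T/4 (W(T, c) = (-T)/4 = -T/4)
o(j) = 24 - j² (o(j) = -(-24 + j²) = 24 - j²)
l = 16864 (l = -136*(-124) = 16864)
l - o(W(6, -26)) = 16864 - (24 - (-¼*6)²) = 16864 - (24 - (-3/2)²) = 16864 - (24 - 1*9/4) = 16864 - (24 - 9/4) = 16864 - 1*87/4 = 16864 - 87/4 = 67369/4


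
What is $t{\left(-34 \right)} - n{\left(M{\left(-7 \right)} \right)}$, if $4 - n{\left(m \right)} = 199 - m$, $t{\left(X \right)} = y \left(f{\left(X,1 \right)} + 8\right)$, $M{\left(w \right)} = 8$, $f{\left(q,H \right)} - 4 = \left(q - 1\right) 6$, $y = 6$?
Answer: $-1001$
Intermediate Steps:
$f{\left(q,H \right)} = -2 + 6 q$ ($f{\left(q,H \right)} = 4 + \left(q - 1\right) 6 = 4 + \left(-1 + q\right) 6 = 4 + \left(-6 + 6 q\right) = -2 + 6 q$)
$t{\left(X \right)} = 36 + 36 X$ ($t{\left(X \right)} = 6 \left(\left(-2 + 6 X\right) + 8\right) = 6 \left(6 + 6 X\right) = 36 + 36 X$)
$n{\left(m \right)} = -195 + m$ ($n{\left(m \right)} = 4 - \left(199 - m\right) = 4 + \left(-199 + m\right) = -195 + m$)
$t{\left(-34 \right)} - n{\left(M{\left(-7 \right)} \right)} = \left(36 + 36 \left(-34\right)\right) - \left(-195 + 8\right) = \left(36 - 1224\right) - -187 = -1188 + 187 = -1001$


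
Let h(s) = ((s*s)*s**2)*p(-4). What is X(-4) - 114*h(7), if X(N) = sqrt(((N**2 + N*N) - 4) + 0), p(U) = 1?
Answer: -273714 + 2*sqrt(7) ≈ -2.7371e+5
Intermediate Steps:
h(s) = s**4 (h(s) = ((s*s)*s**2)*1 = (s**2*s**2)*1 = s**4*1 = s**4)
X(N) = sqrt(-4 + 2*N**2) (X(N) = sqrt(((N**2 + N**2) - 4) + 0) = sqrt((2*N**2 - 4) + 0) = sqrt((-4 + 2*N**2) + 0) = sqrt(-4 + 2*N**2))
X(-4) - 114*h(7) = sqrt(-4 + 2*(-4)**2) - 114*7**4 = sqrt(-4 + 2*16) - 114*2401 = sqrt(-4 + 32) - 273714 = sqrt(28) - 273714 = 2*sqrt(7) - 273714 = -273714 + 2*sqrt(7)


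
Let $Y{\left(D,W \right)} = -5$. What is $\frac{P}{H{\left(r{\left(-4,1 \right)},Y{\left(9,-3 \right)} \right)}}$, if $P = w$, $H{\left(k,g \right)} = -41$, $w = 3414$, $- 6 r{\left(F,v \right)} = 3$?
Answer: $- \frac{3414}{41} \approx -83.268$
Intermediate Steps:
$r{\left(F,v \right)} = - \frac{1}{2}$ ($r{\left(F,v \right)} = \left(- \frac{1}{6}\right) 3 = - \frac{1}{2}$)
$P = 3414$
$\frac{P}{H{\left(r{\left(-4,1 \right)},Y{\left(9,-3 \right)} \right)}} = \frac{3414}{-41} = 3414 \left(- \frac{1}{41}\right) = - \frac{3414}{41}$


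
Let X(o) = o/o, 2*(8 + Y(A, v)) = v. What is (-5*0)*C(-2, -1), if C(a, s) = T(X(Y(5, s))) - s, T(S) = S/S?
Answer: 0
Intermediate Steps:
Y(A, v) = -8 + v/2
X(o) = 1
T(S) = 1
C(a, s) = 1 - s
(-5*0)*C(-2, -1) = (-5*0)*(1 - 1*(-1)) = 0*(1 + 1) = 0*2 = 0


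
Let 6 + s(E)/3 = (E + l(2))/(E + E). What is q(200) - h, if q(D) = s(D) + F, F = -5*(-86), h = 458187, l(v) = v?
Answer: -91554697/200 ≈ -4.5777e+5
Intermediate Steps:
F = 430
s(E) = -18 + 3*(2 + E)/(2*E) (s(E) = -18 + 3*((E + 2)/(E + E)) = -18 + 3*((2 + E)/((2*E))) = -18 + 3*((2 + E)*(1/(2*E))) = -18 + 3*((2 + E)/(2*E)) = -18 + 3*(2 + E)/(2*E))
q(D) = 827/2 + 3/D (q(D) = (-33/2 + 3/D) + 430 = 827/2 + 3/D)
q(200) - h = (827/2 + 3/200) - 1*458187 = (827/2 + 3*(1/200)) - 458187 = (827/2 + 3/200) - 458187 = 82703/200 - 458187 = -91554697/200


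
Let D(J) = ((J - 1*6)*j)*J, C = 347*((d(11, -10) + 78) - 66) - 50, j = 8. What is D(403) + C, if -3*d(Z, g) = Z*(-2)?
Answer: 3859760/3 ≈ 1.2866e+6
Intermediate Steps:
d(Z, g) = 2*Z/3 (d(Z, g) = -Z*(-2)/3 = -(-2)*Z/3 = 2*Z/3)
C = 19976/3 (C = 347*(((⅔)*11 + 78) - 66) - 50 = 347*((22/3 + 78) - 66) - 50 = 347*(256/3 - 66) - 50 = 347*(58/3) - 50 = 20126/3 - 50 = 19976/3 ≈ 6658.7)
D(J) = J*(-48 + 8*J) (D(J) = ((J - 1*6)*8)*J = ((J - 6)*8)*J = ((-6 + J)*8)*J = (-48 + 8*J)*J = J*(-48 + 8*J))
D(403) + C = 8*403*(-6 + 403) + 19976/3 = 8*403*397 + 19976/3 = 1279928 + 19976/3 = 3859760/3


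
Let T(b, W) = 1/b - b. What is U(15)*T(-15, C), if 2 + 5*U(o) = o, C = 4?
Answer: 2912/75 ≈ 38.827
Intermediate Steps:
U(o) = -⅖ + o/5
U(15)*T(-15, C) = (-⅖ + (⅕)*15)*(1/(-15) - 1*(-15)) = (-⅖ + 3)*(-1/15 + 15) = (13/5)*(224/15) = 2912/75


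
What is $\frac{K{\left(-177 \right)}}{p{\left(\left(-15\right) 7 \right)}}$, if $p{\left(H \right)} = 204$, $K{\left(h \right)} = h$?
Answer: $- \frac{59}{68} \approx -0.86765$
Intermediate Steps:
$\frac{K{\left(-177 \right)}}{p{\left(\left(-15\right) 7 \right)}} = - \frac{177}{204} = \left(-177\right) \frac{1}{204} = - \frac{59}{68}$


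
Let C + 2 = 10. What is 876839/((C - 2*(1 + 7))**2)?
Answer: 876839/64 ≈ 13701.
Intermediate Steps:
C = 8 (C = -2 + 10 = 8)
876839/((C - 2*(1 + 7))**2) = 876839/((8 - 2*(1 + 7))**2) = 876839/((8 - 2*8)**2) = 876839/((8 - 16)**2) = 876839/((-8)**2) = 876839/64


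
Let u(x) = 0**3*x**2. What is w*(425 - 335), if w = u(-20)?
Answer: 0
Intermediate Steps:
u(x) = 0 (u(x) = 0*x**2 = 0)
w = 0
w*(425 - 335) = 0*(425 - 335) = 0*90 = 0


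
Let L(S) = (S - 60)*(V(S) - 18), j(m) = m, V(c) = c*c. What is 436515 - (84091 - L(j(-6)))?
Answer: 351236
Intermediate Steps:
V(c) = c**2
L(S) = (-60 + S)*(-18 + S**2) (L(S) = (S - 60)*(S**2 - 18) = (-60 + S)*(-18 + S**2))
436515 - (84091 - L(j(-6))) = 436515 - (84091 - (1080 + (-6)**3 - 60*(-6)**2 - 18*(-6))) = 436515 - (84091 - (1080 - 216 - 60*36 + 108)) = 436515 - (84091 - (1080 - 216 - 2160 + 108)) = 436515 - (84091 - 1*(-1188)) = 436515 - (84091 + 1188) = 436515 - 1*85279 = 436515 - 85279 = 351236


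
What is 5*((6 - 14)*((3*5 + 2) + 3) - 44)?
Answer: -1020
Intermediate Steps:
5*((6 - 14)*((3*5 + 2) + 3) - 44) = 5*(-8*((15 + 2) + 3) - 44) = 5*(-8*(17 + 3) - 44) = 5*(-8*20 - 44) = 5*(-160 - 44) = 5*(-204) = -1020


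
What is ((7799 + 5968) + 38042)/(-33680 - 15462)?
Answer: -51809/49142 ≈ -1.0543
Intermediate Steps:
((7799 + 5968) + 38042)/(-33680 - 15462) = (13767 + 38042)/(-49142) = 51809*(-1/49142) = -51809/49142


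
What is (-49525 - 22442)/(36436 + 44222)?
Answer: -23989/26886 ≈ -0.89225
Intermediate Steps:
(-49525 - 22442)/(36436 + 44222) = -71967/80658 = -71967*1/80658 = -23989/26886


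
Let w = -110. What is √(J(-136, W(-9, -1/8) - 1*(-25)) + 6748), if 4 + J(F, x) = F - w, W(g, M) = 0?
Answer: √6718 ≈ 81.963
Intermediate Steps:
J(F, x) = 106 + F (J(F, x) = -4 + (F - 1*(-110)) = -4 + (F + 110) = -4 + (110 + F) = 106 + F)
√(J(-136, W(-9, -1/8) - 1*(-25)) + 6748) = √((106 - 136) + 6748) = √(-30 + 6748) = √6718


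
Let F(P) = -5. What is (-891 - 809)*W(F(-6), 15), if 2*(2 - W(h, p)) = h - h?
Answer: -3400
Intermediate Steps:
W(h, p) = 2 (W(h, p) = 2 - (h - h)/2 = 2 - 1/2*0 = 2 + 0 = 2)
(-891 - 809)*W(F(-6), 15) = (-891 - 809)*2 = -1700*2 = -3400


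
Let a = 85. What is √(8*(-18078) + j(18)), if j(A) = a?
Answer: I*√144539 ≈ 380.18*I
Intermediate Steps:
j(A) = 85
√(8*(-18078) + j(18)) = √(8*(-18078) + 85) = √(-144624 + 85) = √(-144539) = I*√144539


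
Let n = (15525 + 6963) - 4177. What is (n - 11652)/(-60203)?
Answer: -6659/60203 ≈ -0.11061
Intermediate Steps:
n = 18311 (n = 22488 - 4177 = 18311)
(n - 11652)/(-60203) = (18311 - 11652)/(-60203) = 6659*(-1/60203) = -6659/60203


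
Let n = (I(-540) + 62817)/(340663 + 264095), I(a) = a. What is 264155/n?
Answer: 53249949830/20759 ≈ 2.5652e+6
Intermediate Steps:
n = 20759/201586 (n = (-540 + 62817)/(340663 + 264095) = 62277/604758 = 62277*(1/604758) = 20759/201586 ≈ 0.10298)
264155/n = 264155/(20759/201586) = 264155*(201586/20759) = 53249949830/20759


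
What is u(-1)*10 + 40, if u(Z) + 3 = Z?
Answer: 0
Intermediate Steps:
u(Z) = -3 + Z
u(-1)*10 + 40 = (-3 - 1)*10 + 40 = -4*10 + 40 = -40 + 40 = 0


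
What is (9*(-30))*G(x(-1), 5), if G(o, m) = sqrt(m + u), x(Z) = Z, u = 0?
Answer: -270*sqrt(5) ≈ -603.74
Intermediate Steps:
G(o, m) = sqrt(m) (G(o, m) = sqrt(m + 0) = sqrt(m))
(9*(-30))*G(x(-1), 5) = (9*(-30))*sqrt(5) = -270*sqrt(5)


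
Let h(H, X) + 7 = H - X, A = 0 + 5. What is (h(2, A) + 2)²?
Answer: 64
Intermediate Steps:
A = 5
h(H, X) = -7 + H - X (h(H, X) = -7 + (H - X) = -7 + H - X)
(h(2, A) + 2)² = ((-7 + 2 - 1*5) + 2)² = ((-7 + 2 - 5) + 2)² = (-10 + 2)² = (-8)² = 64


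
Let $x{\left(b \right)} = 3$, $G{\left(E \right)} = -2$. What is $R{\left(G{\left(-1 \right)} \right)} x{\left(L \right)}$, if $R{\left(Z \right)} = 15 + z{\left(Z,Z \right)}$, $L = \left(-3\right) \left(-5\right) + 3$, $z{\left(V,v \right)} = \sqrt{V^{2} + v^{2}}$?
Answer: $45 + 6 \sqrt{2} \approx 53.485$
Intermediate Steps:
$L = 18$ ($L = 15 + 3 = 18$)
$R{\left(Z \right)} = 15 + \sqrt{2} \sqrt{Z^{2}}$ ($R{\left(Z \right)} = 15 + \sqrt{Z^{2} + Z^{2}} = 15 + \sqrt{2 Z^{2}} = 15 + \sqrt{2} \sqrt{Z^{2}}$)
$R{\left(G{\left(-1 \right)} \right)} x{\left(L \right)} = \left(15 + \sqrt{2} \sqrt{\left(-2\right)^{2}}\right) 3 = \left(15 + \sqrt{2} \sqrt{4}\right) 3 = \left(15 + \sqrt{2} \cdot 2\right) 3 = \left(15 + 2 \sqrt{2}\right) 3 = 45 + 6 \sqrt{2}$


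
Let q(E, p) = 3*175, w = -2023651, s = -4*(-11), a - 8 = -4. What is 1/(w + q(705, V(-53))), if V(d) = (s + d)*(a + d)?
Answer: -1/2023126 ≈ -4.9428e-7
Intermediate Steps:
a = 4 (a = 8 - 4 = 4)
s = 44
V(d) = (4 + d)*(44 + d) (V(d) = (44 + d)*(4 + d) = (4 + d)*(44 + d))
q(E, p) = 525
1/(w + q(705, V(-53))) = 1/(-2023651 + 525) = 1/(-2023126) = -1/2023126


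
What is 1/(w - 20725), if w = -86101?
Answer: -1/106826 ≈ -9.3610e-6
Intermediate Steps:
1/(w - 20725) = 1/(-86101 - 20725) = 1/(-106826) = -1/106826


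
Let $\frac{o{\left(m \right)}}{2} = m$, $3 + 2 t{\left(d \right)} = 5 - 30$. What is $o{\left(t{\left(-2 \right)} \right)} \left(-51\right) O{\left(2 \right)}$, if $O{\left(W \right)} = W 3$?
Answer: $8568$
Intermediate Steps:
$O{\left(W \right)} = 3 W$
$t{\left(d \right)} = -14$ ($t{\left(d \right)} = - \frac{3}{2} + \frac{5 - 30}{2} = - \frac{3}{2} + \frac{1}{2} \left(-25\right) = - \frac{3}{2} - \frac{25}{2} = -14$)
$o{\left(m \right)} = 2 m$
$o{\left(t{\left(-2 \right)} \right)} \left(-51\right) O{\left(2 \right)} = 2 \left(-14\right) \left(-51\right) 3 \cdot 2 = \left(-28\right) \left(-51\right) 6 = 1428 \cdot 6 = 8568$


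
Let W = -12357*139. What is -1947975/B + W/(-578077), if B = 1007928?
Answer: 201720257023/194219998152 ≈ 1.0386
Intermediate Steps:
W = -1717623
-1947975/B + W/(-578077) = -1947975/1007928 - 1717623/(-578077) = -1947975*1/1007928 - 1717623*(-1/578077) = -649325/335976 + 1717623/578077 = 201720257023/194219998152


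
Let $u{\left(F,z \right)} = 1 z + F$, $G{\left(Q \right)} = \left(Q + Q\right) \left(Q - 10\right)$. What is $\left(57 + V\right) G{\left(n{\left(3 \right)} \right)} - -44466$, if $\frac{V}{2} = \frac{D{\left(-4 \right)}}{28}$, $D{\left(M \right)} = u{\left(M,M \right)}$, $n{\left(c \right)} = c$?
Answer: $42096$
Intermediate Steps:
$G{\left(Q \right)} = 2 Q \left(-10 + Q\right)$
$u{\left(F,z \right)} = F + z$ ($u{\left(F,z \right)} = z + F = F + z$)
$D{\left(M \right)} = 2 M$ ($D{\left(M \right)} = M + M = 2 M$)
$V = - \frac{4}{7}$ ($V = 2 \frac{2 \left(-4\right)}{28} = 2 \left(\left(-8\right) \frac{1}{28}\right) = 2 \left(- \frac{2}{7}\right) = - \frac{4}{7} \approx -0.57143$)
$\left(57 + V\right) G{\left(n{\left(3 \right)} \right)} - -44466 = \left(57 - \frac{4}{7}\right) 2 \cdot 3 \left(-10 + 3\right) - -44466 = \frac{395 \cdot 2 \cdot 3 \left(-7\right)}{7} + 44466 = \frac{395}{7} \left(-42\right) + 44466 = -2370 + 44466 = 42096$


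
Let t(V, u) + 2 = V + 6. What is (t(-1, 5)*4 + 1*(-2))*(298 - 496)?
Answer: -1980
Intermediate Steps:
t(V, u) = 4 + V (t(V, u) = -2 + (V + 6) = -2 + (6 + V) = 4 + V)
(t(-1, 5)*4 + 1*(-2))*(298 - 496) = ((4 - 1)*4 + 1*(-2))*(298 - 496) = (3*4 - 2)*(-198) = (12 - 2)*(-198) = 10*(-198) = -1980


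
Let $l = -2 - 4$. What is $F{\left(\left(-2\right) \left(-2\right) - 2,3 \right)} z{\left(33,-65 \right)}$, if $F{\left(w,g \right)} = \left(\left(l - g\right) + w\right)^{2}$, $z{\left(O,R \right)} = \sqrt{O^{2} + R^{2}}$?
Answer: $49 \sqrt{5314} \approx 3572.0$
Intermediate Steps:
$l = -6$
$F{\left(w,g \right)} = \left(-6 + w - g\right)^{2}$ ($F{\left(w,g \right)} = \left(\left(-6 - g\right) + w\right)^{2} = \left(-6 + w - g\right)^{2}$)
$F{\left(\left(-2\right) \left(-2\right) - 2,3 \right)} z{\left(33,-65 \right)} = \left(6 + 3 - \left(\left(-2\right) \left(-2\right) - 2\right)\right)^{2} \sqrt{33^{2} + \left(-65\right)^{2}} = \left(6 + 3 - \left(4 - 2\right)\right)^{2} \sqrt{1089 + 4225} = \left(6 + 3 - 2\right)^{2} \sqrt{5314} = 7^{2} \sqrt{5314} = 49 \sqrt{5314}$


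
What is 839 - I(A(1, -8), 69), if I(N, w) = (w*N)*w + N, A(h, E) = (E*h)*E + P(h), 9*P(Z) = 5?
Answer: -2759171/9 ≈ -3.0657e+5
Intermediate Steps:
P(Z) = 5/9 (P(Z) = (⅑)*5 = 5/9)
A(h, E) = 5/9 + h*E² (A(h, E) = (E*h)*E + 5/9 = h*E² + 5/9 = 5/9 + h*E²)
I(N, w) = N + N*w² (I(N, w) = (N*w)*w + N = N*w² + N = N + N*w²)
839 - I(A(1, -8), 69) = 839 - (5/9 + 1*(-8)²)*(1 + 69²) = 839 - (5/9 + 1*64)*(1 + 4761) = 839 - (5/9 + 64)*4762 = 839 - 581*4762/9 = 839 - 1*2766722/9 = 839 - 2766722/9 = -2759171/9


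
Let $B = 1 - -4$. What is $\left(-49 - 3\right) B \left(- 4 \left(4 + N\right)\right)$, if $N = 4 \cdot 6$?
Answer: $29120$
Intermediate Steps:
$N = 24$
$B = 5$ ($B = 1 + 4 = 5$)
$\left(-49 - 3\right) B \left(- 4 \left(4 + N\right)\right) = \left(-49 - 3\right) 5 \left(- 4 \left(4 + 24\right)\right) = \left(-52\right) 5 \left(\left(-4\right) 28\right) = \left(-260\right) \left(-112\right) = 29120$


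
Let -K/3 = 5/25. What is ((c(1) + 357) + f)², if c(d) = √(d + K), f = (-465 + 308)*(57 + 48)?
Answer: (80640 - √10)²/25 ≈ 2.6009e+8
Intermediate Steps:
K = -⅗ (K = -15/25 = -3*⅕ = -⅗ ≈ -0.60000)
f = -16485 (f = -157*105 = -16485)
c(d) = √(-⅗ + d) (c(d) = √(d - ⅗) = √(-⅗ + d))
((c(1) + 357) + f)² = ((√(-15 + 25*1)/5 + 357) - 16485)² = ((√(-15 + 25)/5 + 357) - 16485)² = ((√10/5 + 357) - 16485)² = ((357 + √10/5) - 16485)² = (-16128 + √10/5)²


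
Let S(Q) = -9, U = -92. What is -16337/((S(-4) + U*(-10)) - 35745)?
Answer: 16337/34834 ≈ 0.46900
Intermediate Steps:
-16337/((S(-4) + U*(-10)) - 35745) = -16337/((-9 - 92*(-10)) - 35745) = -16337/((-9 + 920) - 35745) = -16337/(911 - 35745) = -16337/(-34834) = -16337*(-1/34834) = 16337/34834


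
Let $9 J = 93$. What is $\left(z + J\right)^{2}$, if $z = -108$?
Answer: $\frac{85849}{9} \approx 9538.8$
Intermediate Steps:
$J = \frac{31}{3}$ ($J = \frac{1}{9} \cdot 93 = \frac{31}{3} \approx 10.333$)
$\left(z + J\right)^{2} = \left(-108 + \frac{31}{3}\right)^{2} = \left(- \frac{293}{3}\right)^{2} = \frac{85849}{9}$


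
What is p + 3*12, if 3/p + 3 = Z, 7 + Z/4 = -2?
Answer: 467/13 ≈ 35.923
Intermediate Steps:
Z = -36 (Z = -28 + 4*(-2) = -28 - 8 = -36)
p = -1/13 (p = 3/(-3 - 36) = 3/(-39) = 3*(-1/39) = -1/13 ≈ -0.076923)
p + 3*12 = -1/13 + 3*12 = -1/13 + 36 = 467/13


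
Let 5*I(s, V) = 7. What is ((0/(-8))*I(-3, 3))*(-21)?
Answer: 0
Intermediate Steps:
I(s, V) = 7/5 (I(s, V) = (⅕)*7 = 7/5)
((0/(-8))*I(-3, 3))*(-21) = ((0/(-8))*(7/5))*(-21) = ((0*(-⅛))*(7/5))*(-21) = (0*(7/5))*(-21) = 0*(-21) = 0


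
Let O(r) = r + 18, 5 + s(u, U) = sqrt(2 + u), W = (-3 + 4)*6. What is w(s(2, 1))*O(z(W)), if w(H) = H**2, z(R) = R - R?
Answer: 162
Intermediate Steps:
W = 6 (W = 1*6 = 6)
z(R) = 0
s(u, U) = -5 + sqrt(2 + u)
O(r) = 18 + r
w(s(2, 1))*O(z(W)) = (-5 + sqrt(2 + 2))**2*(18 + 0) = (-5 + sqrt(4))**2*18 = (-5 + 2)**2*18 = (-3)**2*18 = 9*18 = 162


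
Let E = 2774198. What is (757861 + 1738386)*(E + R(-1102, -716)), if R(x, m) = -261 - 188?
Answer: 6923962620003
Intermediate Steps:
R(x, m) = -449
(757861 + 1738386)*(E + R(-1102, -716)) = (757861 + 1738386)*(2774198 - 449) = 2496247*2773749 = 6923962620003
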